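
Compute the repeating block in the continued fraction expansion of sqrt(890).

Write x_i = (sqrt(890) + m_i)/d_i with (m_0, d_0) = (0, 1). a_0 = floor(sqrt(890)) = 29, since 29^2 = 841 <= 890 < 900 = 30^2.
Iterate m_{i+1} = d_i*a_i - m_i, d_{i+1} = (890 - m_{i+1}^2)/d_i, a_{i+1} = floor((a_0 + m_{i+1})/d_{i+1}):
  m_1 = 1*29 - 0 = 29, d_1 = (890 - 29^2)/1 = 49/1 = 49, a_1 = floor((29 + 29)/49) = 1.
  m_2 = 49*1 - 29 = 20, d_2 = (890 - 20^2)/49 = 490/49 = 10, a_2 = floor((29 + 20)/10) = 4.
  m_3 = 10*4 - 20 = 20, d_3 = (890 - 20^2)/10 = 490/10 = 49, a_3 = floor((29 + 20)/49) = 1.
  m_4 = 49*1 - 20 = 29, d_4 = (890 - 29^2)/49 = 49/49 = 1, a_4 = floor((29 + 29)/1) = 58.
  m_5 = 1*58 - 29 = 29, d_5 = (890 - 29^2)/1 = 49/1 = 49: (m_5, d_5) = (m_1, d_1) = (29, 49), so from here the quotients repeat a_1, ..., a_4; the period length is 4.
Hence the expansion of sqrt(890) is a_0 = 29 followed by the repeating block 1, 4, 1, 58 (period 4).

[29; (1, 4, 1, 58)]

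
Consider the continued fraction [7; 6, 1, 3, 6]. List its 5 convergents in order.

7/1, 43/6, 50/7, 193/27, 1208/169

Using the convergent recurrence p_i = a_i*p_{i-1} + p_{i-2}, q_i = a_i*q_{i-1} + q_{i-2} with p_{-2}=0, p_{-1}=1, q_{-2}=1, q_{-1}=0:
  i=0: a_0=7, p_0 = 7*1 + 0 = 7, q_0 = 7*0 + 1 = 1.
  i=1: a_1=6, p_1 = 6*7 + 1 = 43, q_1 = 6*1 + 0 = 6.
  i=2: a_2=1, p_2 = 1*43 + 7 = 50, q_2 = 1*6 + 1 = 7.
  i=3: a_3=3, p_3 = 3*50 + 43 = 193, q_3 = 3*7 + 6 = 27.
  i=4: a_4=6, p_4 = 6*193 + 50 = 1208, q_4 = 6*27 + 7 = 169.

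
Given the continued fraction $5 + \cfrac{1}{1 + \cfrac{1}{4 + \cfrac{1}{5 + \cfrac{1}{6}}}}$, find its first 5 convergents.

5/1, 6/1, 29/5, 151/26, 935/161

Using the convergent recurrence p_i = a_i*p_{i-1} + p_{i-2}, q_i = a_i*q_{i-1} + q_{i-2} with p_{-2}=0, p_{-1}=1, q_{-2}=1, q_{-1}=0:
  i=0: a_0=5, p_0 = 5*1 + 0 = 5, q_0 = 5*0 + 1 = 1.
  i=1: a_1=1, p_1 = 1*5 + 1 = 6, q_1 = 1*1 + 0 = 1.
  i=2: a_2=4, p_2 = 4*6 + 5 = 29, q_2 = 4*1 + 1 = 5.
  i=3: a_3=5, p_3 = 5*29 + 6 = 151, q_3 = 5*5 + 1 = 26.
  i=4: a_4=6, p_4 = 6*151 + 29 = 935, q_4 = 6*26 + 5 = 161.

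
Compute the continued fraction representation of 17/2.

Run the Euclidean algorithm on 17 and 2; the successive quotients are the partial quotients a_0, a_1, ... (each step inverts the fractional part left over by the previous one):
  17 = 8*2 + 1, so a_0 = 8.
  2 = 2*1 + 0, so a_1 = 2.
The remainder reaches 0 after 2 divisions, so the expansion has 2 partial quotients, read off in order.

[8; 2]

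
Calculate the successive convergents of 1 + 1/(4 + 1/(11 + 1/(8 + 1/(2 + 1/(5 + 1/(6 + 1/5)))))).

1/1, 5/4, 56/45, 453/364, 962/773, 5263/4229, 32540/26147, 167963/134964

Using the convergent recurrence p_i = a_i*p_{i-1} + p_{i-2}, q_i = a_i*q_{i-1} + q_{i-2} with p_{-2}=0, p_{-1}=1, q_{-2}=1, q_{-1}=0:
  i=0: a_0=1, p_0 = 1*1 + 0 = 1, q_0 = 1*0 + 1 = 1.
  i=1: a_1=4, p_1 = 4*1 + 1 = 5, q_1 = 4*1 + 0 = 4.
  i=2: a_2=11, p_2 = 11*5 + 1 = 56, q_2 = 11*4 + 1 = 45.
  i=3: a_3=8, p_3 = 8*56 + 5 = 453, q_3 = 8*45 + 4 = 364.
  i=4: a_4=2, p_4 = 2*453 + 56 = 962, q_4 = 2*364 + 45 = 773.
  i=5: a_5=5, p_5 = 5*962 + 453 = 5263, q_5 = 5*773 + 364 = 4229.
  i=6: a_6=6, p_6 = 6*5263 + 962 = 32540, q_6 = 6*4229 + 773 = 26147.
  i=7: a_7=5, p_7 = 5*32540 + 5263 = 167963, q_7 = 5*26147 + 4229 = 134964.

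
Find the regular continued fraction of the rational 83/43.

[1; 1, 13, 3]

Run the Euclidean algorithm on 83 and 43; the successive quotients are the partial quotients a_0, a_1, ... (each step inverts the fractional part left over by the previous one):
  83 = 1*43 + 40, so a_0 = 1.
  43 = 1*40 + 3, so a_1 = 1.
  40 = 13*3 + 1, so a_2 = 13.
  3 = 3*1 + 0, so a_3 = 3.
The remainder reaches 0 after 4 divisions, so the expansion has 4 partial quotients, read off in order.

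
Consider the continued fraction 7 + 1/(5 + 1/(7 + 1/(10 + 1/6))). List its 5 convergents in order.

Using the convergent recurrence p_i = a_i*p_{i-1} + p_{i-2}, q_i = a_i*q_{i-1} + q_{i-2} with p_{-2}=0, p_{-1}=1, q_{-2}=1, q_{-1}=0:
  i=0: a_0=7, p_0 = 7*1 + 0 = 7, q_0 = 7*0 + 1 = 1.
  i=1: a_1=5, p_1 = 5*7 + 1 = 36, q_1 = 5*1 + 0 = 5.
  i=2: a_2=7, p_2 = 7*36 + 7 = 259, q_2 = 7*5 + 1 = 36.
  i=3: a_3=10, p_3 = 10*259 + 36 = 2626, q_3 = 10*36 + 5 = 365.
  i=4: a_4=6, p_4 = 6*2626 + 259 = 16015, q_4 = 6*365 + 36 = 2226.

7/1, 36/5, 259/36, 2626/365, 16015/2226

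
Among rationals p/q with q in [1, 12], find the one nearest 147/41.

Expand x = 147/41 as a continued fraction with the Euclidean algorithm:
  147 = 3*41 + 24, so a_0 = 3.
  41 = 1*24 + 17, so a_1 = 1.
  24 = 1*17 + 7, so a_2 = 1.
  17 = 2*7 + 3, so a_3 = 2.
  7 = 2*3 + 1, so a_4 = 2.
  3 = 3*1 + 0, so a_5 = 3.
so x = [3; 1, 1, 2, 2, 3].
Convergents (p_i = a_i*p_{i-1} + p_{i-2}, q_i = a_i*q_{i-1} + q_{i-2} with p_{-2}=0, p_{-1}=1, q_{-2}=1, q_{-1}=0), until the denominator exceeds 12:
  i=0: a_0=3, p_0 = 3*1 + 0 = 3, q_0 = 3*0 + 1 = 1.
  i=1: a_1=1, p_1 = 1*3 + 1 = 4, q_1 = 1*1 + 0 = 1.
  i=2: a_2=1, p_2 = 1*4 + 3 = 7, q_2 = 1*1 + 1 = 2.
  i=3: a_3=2, p_3 = 2*7 + 4 = 18, q_3 = 2*2 + 1 = 5.
  i=4: a_4=2, p_4 = 2*18 + 7 = 43, q_4 = 2*5 + 2 = 12.
  i=5: a_5=3, p_5 = 3*43 + 18 = 147, q_5 = 3*12 + 5 = 41.
q_5 = 41 > 12, so the last convergent with denominator <= 12 is p_4/q_4 = 43/12.
The closest fraction with denominator <= 12 is either p_4/q_4 or the intermediate fraction (k*p_4 + p_3)/(k*q_4 + q_3) with the largest k >= 1 whose denominator stays <= 12; these approach x as k grows, and every other convergent or intermediate fraction in range is farther away.
Largest k: floor((12 - q_3)/q_4) = floor((12 - 5)/12) = 0.
Since k = 0, no intermediate fraction beyond p_4/q_4 has denominator <= 12, so the convergent 43/12 is the closest (its error is |147*12 - 43*41|/(41*12) = 1/492).

43/12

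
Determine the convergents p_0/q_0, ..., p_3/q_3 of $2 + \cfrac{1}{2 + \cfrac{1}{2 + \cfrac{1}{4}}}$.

2/1, 5/2, 12/5, 53/22

Using the convergent recurrence p_i = a_i*p_{i-1} + p_{i-2}, q_i = a_i*q_{i-1} + q_{i-2} with p_{-2}=0, p_{-1}=1, q_{-2}=1, q_{-1}=0:
  i=0: a_0=2, p_0 = 2*1 + 0 = 2, q_0 = 2*0 + 1 = 1.
  i=1: a_1=2, p_1 = 2*2 + 1 = 5, q_1 = 2*1 + 0 = 2.
  i=2: a_2=2, p_2 = 2*5 + 2 = 12, q_2 = 2*2 + 1 = 5.
  i=3: a_3=4, p_3 = 4*12 + 5 = 53, q_3 = 4*5 + 2 = 22.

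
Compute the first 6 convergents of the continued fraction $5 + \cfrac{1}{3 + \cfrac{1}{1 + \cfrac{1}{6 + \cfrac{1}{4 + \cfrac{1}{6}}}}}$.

5/1, 16/3, 21/4, 142/27, 589/112, 3676/699

Using the convergent recurrence p_i = a_i*p_{i-1} + p_{i-2}, q_i = a_i*q_{i-1} + q_{i-2} with p_{-2}=0, p_{-1}=1, q_{-2}=1, q_{-1}=0:
  i=0: a_0=5, p_0 = 5*1 + 0 = 5, q_0 = 5*0 + 1 = 1.
  i=1: a_1=3, p_1 = 3*5 + 1 = 16, q_1 = 3*1 + 0 = 3.
  i=2: a_2=1, p_2 = 1*16 + 5 = 21, q_2 = 1*3 + 1 = 4.
  i=3: a_3=6, p_3 = 6*21 + 16 = 142, q_3 = 6*4 + 3 = 27.
  i=4: a_4=4, p_4 = 4*142 + 21 = 589, q_4 = 4*27 + 4 = 112.
  i=5: a_5=6, p_5 = 6*589 + 142 = 3676, q_5 = 6*112 + 27 = 699.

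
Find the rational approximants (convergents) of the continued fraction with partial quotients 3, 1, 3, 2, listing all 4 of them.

Using the convergent recurrence p_i = a_i*p_{i-1} + p_{i-2}, q_i = a_i*q_{i-1} + q_{i-2} with p_{-2}=0, p_{-1}=1, q_{-2}=1, q_{-1}=0:
  i=0: a_0=3, p_0 = 3*1 + 0 = 3, q_0 = 3*0 + 1 = 1.
  i=1: a_1=1, p_1 = 1*3 + 1 = 4, q_1 = 1*1 + 0 = 1.
  i=2: a_2=3, p_2 = 3*4 + 3 = 15, q_2 = 3*1 + 1 = 4.
  i=3: a_3=2, p_3 = 2*15 + 4 = 34, q_3 = 2*4 + 1 = 9.

3/1, 4/1, 15/4, 34/9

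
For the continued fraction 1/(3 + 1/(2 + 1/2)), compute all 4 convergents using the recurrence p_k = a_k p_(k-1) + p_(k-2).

0/1, 1/3, 2/7, 5/17

Using the convergent recurrence p_i = a_i*p_{i-1} + p_{i-2}, q_i = a_i*q_{i-1} + q_{i-2} with p_{-2}=0, p_{-1}=1, q_{-2}=1, q_{-1}=0:
  i=0: a_0=0, p_0 = 0*1 + 0 = 0, q_0 = 0*0 + 1 = 1.
  i=1: a_1=3, p_1 = 3*0 + 1 = 1, q_1 = 3*1 + 0 = 3.
  i=2: a_2=2, p_2 = 2*1 + 0 = 2, q_2 = 2*3 + 1 = 7.
  i=3: a_3=2, p_3 = 2*2 + 1 = 5, q_3 = 2*7 + 3 = 17.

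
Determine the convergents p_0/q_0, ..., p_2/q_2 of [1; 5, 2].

1/1, 6/5, 13/11

Using the convergent recurrence p_i = a_i*p_{i-1} + p_{i-2}, q_i = a_i*q_{i-1} + q_{i-2} with p_{-2}=0, p_{-1}=1, q_{-2}=1, q_{-1}=0:
  i=0: a_0=1, p_0 = 1*1 + 0 = 1, q_0 = 1*0 + 1 = 1.
  i=1: a_1=5, p_1 = 5*1 + 1 = 6, q_1 = 5*1 + 0 = 5.
  i=2: a_2=2, p_2 = 2*6 + 1 = 13, q_2 = 2*5 + 1 = 11.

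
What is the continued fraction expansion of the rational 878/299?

[2; 1, 14, 1, 2, 1, 4]

Run the Euclidean algorithm on 878 and 299; the successive quotients are the partial quotients a_0, a_1, ... (each step inverts the fractional part left over by the previous one):
  878 = 2*299 + 280, so a_0 = 2.
  299 = 1*280 + 19, so a_1 = 1.
  280 = 14*19 + 14, so a_2 = 14.
  19 = 1*14 + 5, so a_3 = 1.
  14 = 2*5 + 4, so a_4 = 2.
  5 = 1*4 + 1, so a_5 = 1.
  4 = 4*1 + 0, so a_6 = 4.
The remainder reaches 0 after 7 divisions, so the expansion has 7 partial quotients, read off in order.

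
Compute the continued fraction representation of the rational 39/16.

[2; 2, 3, 2]

Run the Euclidean algorithm on 39 and 16; the successive quotients are the partial quotients a_0, a_1, ... (each step inverts the fractional part left over by the previous one):
  39 = 2*16 + 7, so a_0 = 2.
  16 = 2*7 + 2, so a_1 = 2.
  7 = 3*2 + 1, so a_2 = 3.
  2 = 2*1 + 0, so a_3 = 2.
The remainder reaches 0 after 4 divisions, so the expansion has 4 partial quotients, read off in order.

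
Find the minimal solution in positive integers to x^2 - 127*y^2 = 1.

First expand sqrt(127) as a continued fraction. With x_i = (sqrt(127) + m_i)/d_i and (m_0, d_0) = (0, 1): a_0 = floor(sqrt(127)) = 11, since 11^2 = 121 <= 127 < 144 = 12^2.
Iterate m_{i+1} = d_i*a_i - m_i, d_{i+1} = (127 - m_{i+1}^2)/d_i, a_{i+1} = floor((a_0 + m_{i+1})/d_{i+1}):
  m_1 = 1*11 - 0 = 11, d_1 = (127 - 11^2)/1 = 6/1 = 6, a_1 = floor((11 + 11)/6) = 3.
  m_2 = 6*3 - 11 = 7, d_2 = (127 - 7^2)/6 = 78/6 = 13, a_2 = floor((11 + 7)/13) = 1.
  m_3 = 13*1 - 7 = 6, d_3 = (127 - 6^2)/13 = 91/13 = 7, a_3 = floor((11 + 6)/7) = 2.
  m_4 = 7*2 - 6 = 8, d_4 = (127 - 8^2)/7 = 63/7 = 9, a_4 = floor((11 + 8)/9) = 2.
  m_5 = 9*2 - 8 = 10, d_5 = (127 - 10^2)/9 = 27/9 = 3, a_5 = floor((11 + 10)/3) = 7.
  m_6 = 3*7 - 10 = 11, d_6 = (127 - 11^2)/3 = 6/3 = 2, a_6 = floor((11 + 11)/2) = 11.
  m_7 = 2*11 - 11 = 11, d_7 = (127 - 11^2)/2 = 6/2 = 3, a_7 = floor((11 + 11)/3) = 7.
  m_8 = 3*7 - 11 = 10, d_8 = (127 - 10^2)/3 = 27/3 = 9, a_8 = floor((11 + 10)/9) = 2.
  m_9 = 9*2 - 10 = 8, d_9 = (127 - 8^2)/9 = 63/9 = 7, a_9 = floor((11 + 8)/7) = 2.
  m_10 = 7*2 - 8 = 6, d_10 = (127 - 6^2)/7 = 91/7 = 13, a_10 = floor((11 + 6)/13) = 1.
  m_11 = 13*1 - 6 = 7, d_11 = (127 - 7^2)/13 = 78/13 = 6, a_11 = floor((11 + 7)/6) = 3.
  m_12 = 6*3 - 7 = 11, d_12 = (127 - 11^2)/6 = 6/6 = 1, a_12 = floor((11 + 11)/1) = 22.
  m_13 = 1*22 - 11 = 11, d_13 = (127 - 11^2)/1 = 6/1 = 6: (m_13, d_13) = (m_1, d_1) = (11, 6), so from here the quotients repeat a_1, ..., a_12; the period length is 12.
So sqrt(127) = [11; (3, 1, 2, 2, 7, 11, 7, 2, 2, 1, 3, 22)] with period length k = 12.
k is even, so the fundamental solution of x^2 - 127y^2 = 1 is (p_{k-1}, q_{k-1}) = (p_11, q_11); compute convergents through index 11.
Convergents (p_i = a_i*p_{i-1} + p_{i-2}, q_i = a_i*q_{i-1} + q_{i-2} with p_{-2}=0, p_{-1}=1, q_{-2}=1, q_{-1}=0):
  i=0: a_0=11, p_0 = 11*1 + 0 = 11, q_0 = 11*0 + 1 = 1.
  i=1: a_1=3, p_1 = 3*11 + 1 = 34, q_1 = 3*1 + 0 = 3.
  i=2: a_2=1, p_2 = 1*34 + 11 = 45, q_2 = 1*3 + 1 = 4.
  i=3: a_3=2, p_3 = 2*45 + 34 = 124, q_3 = 2*4 + 3 = 11.
  i=4: a_4=2, p_4 = 2*124 + 45 = 293, q_4 = 2*11 + 4 = 26.
  i=5: a_5=7, p_5 = 7*293 + 124 = 2175, q_5 = 7*26 + 11 = 193.
  i=6: a_6=11, p_6 = 11*2175 + 293 = 24218, q_6 = 11*193 + 26 = 2149.
  i=7: a_7=7, p_7 = 7*24218 + 2175 = 171701, q_7 = 7*2149 + 193 = 15236.
  i=8: a_8=2, p_8 = 2*171701 + 24218 = 367620, q_8 = 2*15236 + 2149 = 32621.
  i=9: a_9=2, p_9 = 2*367620 + 171701 = 906941, q_9 = 2*32621 + 15236 = 80478.
  i=10: a_10=1, p_10 = 1*906941 + 367620 = 1274561, q_10 = 1*80478 + 32621 = 113099.
  i=11: a_11=3, p_11 = 3*1274561 + 906941 = 4730624, q_11 = 3*113099 + 80478 = 419775.
Check: 4730624^2 - 127*419775^2 = 22378803429376 - 22378803429375 = 1, so (x, y) = (4730624, 419775) solves the equation, and by the theorem it is the least positive solution.

(x, y) = (4730624, 419775)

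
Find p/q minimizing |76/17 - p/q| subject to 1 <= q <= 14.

58/13

Expand x = 76/17 as a continued fraction with the Euclidean algorithm:
  76 = 4*17 + 8, so a_0 = 4.
  17 = 2*8 + 1, so a_1 = 2.
  8 = 8*1 + 0, so a_2 = 8.
so x = [4; 2, 8].
Convergents (p_i = a_i*p_{i-1} + p_{i-2}, q_i = a_i*q_{i-1} + q_{i-2} with p_{-2}=0, p_{-1}=1, q_{-2}=1, q_{-1}=0), until the denominator exceeds 14:
  i=0: a_0=4, p_0 = 4*1 + 0 = 4, q_0 = 4*0 + 1 = 1.
  i=1: a_1=2, p_1 = 2*4 + 1 = 9, q_1 = 2*1 + 0 = 2.
  i=2: a_2=8, p_2 = 8*9 + 4 = 76, q_2 = 8*2 + 1 = 17.
q_2 = 17 > 14, so the last convergent with denominator <= 14 is p_1/q_1 = 9/2.
The closest fraction with denominator <= 14 is either p_1/q_1 or the intermediate fraction (k*p_1 + p_0)/(k*q_1 + q_0) with the largest k >= 1 whose denominator stays <= 14; these approach x as k grows, and every other convergent or intermediate fraction in range is farther away.
Largest k: floor((14 - q_0)/q_1) = floor((14 - 1)/2) = 6.
That gives (6*9 + 4)/(6*2 + 1) = 58/13.
Compare the errors: |x - 9/2| = |76*2 - 9*17|/(17*2) = 1/34, and |x - 58/13| = |76*13 - 58*17|/(17*13) = 2/221.
Cross-multiplying, 2*34 = 68 < 221 = 1*221, so 2/221 is smaller: the intermediate fraction 58/13 is closer to x than 9/2.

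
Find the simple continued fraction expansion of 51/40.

[1; 3, 1, 1, 1, 3]

Run the Euclidean algorithm on 51 and 40; the successive quotients are the partial quotients a_0, a_1, ... (each step inverts the fractional part left over by the previous one):
  51 = 1*40 + 11, so a_0 = 1.
  40 = 3*11 + 7, so a_1 = 3.
  11 = 1*7 + 4, so a_2 = 1.
  7 = 1*4 + 3, so a_3 = 1.
  4 = 1*3 + 1, so a_4 = 1.
  3 = 3*1 + 0, so a_5 = 3.
The remainder reaches 0 after 6 divisions, so the expansion has 6 partial quotients, read off in order.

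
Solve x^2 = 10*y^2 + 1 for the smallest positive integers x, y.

First expand sqrt(10) as a continued fraction. With x_i = (sqrt(10) + m_i)/d_i and (m_0, d_0) = (0, 1): a_0 = floor(sqrt(10)) = 3, since 3^2 = 9 <= 10 < 16 = 4^2.
Iterate m_{i+1} = d_i*a_i - m_i, d_{i+1} = (10 - m_{i+1}^2)/d_i, a_{i+1} = floor((a_0 + m_{i+1})/d_{i+1}):
  m_1 = 1*3 - 0 = 3, d_1 = (10 - 3^2)/1 = 1/1 = 1, a_1 = floor((3 + 3)/1) = 6.
  m_2 = 1*6 - 3 = 3, d_2 = (10 - 3^2)/1 = 1/1 = 1: (m_2, d_2) = (m_1, d_1) = (3, 1), so from here the quotient a_1 repeats; the period length is 1.
So sqrt(10) = [3; (6)] with period length k = 1.
k is odd, so (p_{k-1}, q_{k-1}) only solves x^2 - 10y^2 = -1 and the fundamental solution of x^2 - 10y^2 = 1 is (p_{2k-1}, q_{2k-1}) = (p_1, q_1); compute convergents through index 1, running through the period twice.
Convergents (p_i = a_i*p_{i-1} + p_{i-2}, q_i = a_i*q_{i-1} + q_{i-2} with p_{-2}=0, p_{-1}=1, q_{-2}=1, q_{-1}=0):
  i=0: a_0=3, p_0 = 3*1 + 0 = 3, q_0 = 3*0 + 1 = 1.
  i=1: a_1=6, p_1 = 6*3 + 1 = 19, q_1 = 6*1 + 0 = 6.
Indeed p_0^2 - 10*q_0^2 = 9 - 10 = -1, not +1.
Check: 19^2 - 10*6^2 = 361 - 360 = 1, so (x, y) = (19, 6) solves the equation, and by the theorem it is the least positive solution.

(x, y) = (19, 6)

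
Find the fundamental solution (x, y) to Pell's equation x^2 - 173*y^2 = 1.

(x, y) = (2499849, 190060)

First expand sqrt(173) as a continued fraction. With x_i = (sqrt(173) + m_i)/d_i and (m_0, d_0) = (0, 1): a_0 = floor(sqrt(173)) = 13, since 13^2 = 169 <= 173 < 196 = 14^2.
Iterate m_{i+1} = d_i*a_i - m_i, d_{i+1} = (173 - m_{i+1}^2)/d_i, a_{i+1} = floor((a_0 + m_{i+1})/d_{i+1}):
  m_1 = 1*13 - 0 = 13, d_1 = (173 - 13^2)/1 = 4/1 = 4, a_1 = floor((13 + 13)/4) = 6.
  m_2 = 4*6 - 13 = 11, d_2 = (173 - 11^2)/4 = 52/4 = 13, a_2 = floor((13 + 11)/13) = 1.
  m_3 = 13*1 - 11 = 2, d_3 = (173 - 2^2)/13 = 169/13 = 13, a_3 = floor((13 + 2)/13) = 1.
  m_4 = 13*1 - 2 = 11, d_4 = (173 - 11^2)/13 = 52/13 = 4, a_4 = floor((13 + 11)/4) = 6.
  m_5 = 4*6 - 11 = 13, d_5 = (173 - 13^2)/4 = 4/4 = 1, a_5 = floor((13 + 13)/1) = 26.
  m_6 = 1*26 - 13 = 13, d_6 = (173 - 13^2)/1 = 4/1 = 4: (m_6, d_6) = (m_1, d_1) = (13, 4), so from here the quotients repeat a_1, ..., a_5; the period length is 5.
So sqrt(173) = [13; (6, 1, 1, 6, 26)] with period length k = 5.
k is odd, so (p_{k-1}, q_{k-1}) only solves x^2 - 173y^2 = -1 and the fundamental solution of x^2 - 173y^2 = 1 is (p_{2k-1}, q_{2k-1}) = (p_9, q_9); compute convergents through index 9, running through the period twice.
Convergents (p_i = a_i*p_{i-1} + p_{i-2}, q_i = a_i*q_{i-1} + q_{i-2} with p_{-2}=0, p_{-1}=1, q_{-2}=1, q_{-1}=0):
  i=0: a_0=13, p_0 = 13*1 + 0 = 13, q_0 = 13*0 + 1 = 1.
  i=1: a_1=6, p_1 = 6*13 + 1 = 79, q_1 = 6*1 + 0 = 6.
  i=2: a_2=1, p_2 = 1*79 + 13 = 92, q_2 = 1*6 + 1 = 7.
  i=3: a_3=1, p_3 = 1*92 + 79 = 171, q_3 = 1*7 + 6 = 13.
  i=4: a_4=6, p_4 = 6*171 + 92 = 1118, q_4 = 6*13 + 7 = 85.
  i=5: a_5=26, p_5 = 26*1118 + 171 = 29239, q_5 = 26*85 + 13 = 2223.
  i=6: a_6=6, p_6 = 6*29239 + 1118 = 176552, q_6 = 6*2223 + 85 = 13423.
  i=7: a_7=1, p_7 = 1*176552 + 29239 = 205791, q_7 = 1*13423 + 2223 = 15646.
  i=8: a_8=1, p_8 = 1*205791 + 176552 = 382343, q_8 = 1*15646 + 13423 = 29069.
  i=9: a_9=6, p_9 = 6*382343 + 205791 = 2499849, q_9 = 6*29069 + 15646 = 190060.
Indeed p_4^2 - 173*q_4^2 = 1249924 - 1249925 = -1, not +1.
Check: 2499849^2 - 173*190060^2 = 6249245022801 - 6249245022800 = 1, so (x, y) = (2499849, 190060) solves the equation, and by the theorem it is the least positive solution.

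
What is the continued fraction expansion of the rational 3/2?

Run the Euclidean algorithm on 3 and 2; the successive quotients are the partial quotients a_0, a_1, ... (each step inverts the fractional part left over by the previous one):
  3 = 1*2 + 1, so a_0 = 1.
  2 = 2*1 + 0, so a_1 = 2.
The remainder reaches 0 after 2 divisions, so the expansion has 2 partial quotients, read off in order.

[1; 2]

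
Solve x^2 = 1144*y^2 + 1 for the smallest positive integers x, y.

First expand sqrt(1144) as a continued fraction. With x_i = (sqrt(1144) + m_i)/d_i and (m_0, d_0) = (0, 1): a_0 = floor(sqrt(1144)) = 33, since 33^2 = 1089 <= 1144 < 1156 = 34^2.
Iterate m_{i+1} = d_i*a_i - m_i, d_{i+1} = (1144 - m_{i+1}^2)/d_i, a_{i+1} = floor((a_0 + m_{i+1})/d_{i+1}):
  m_1 = 1*33 - 0 = 33, d_1 = (1144 - 33^2)/1 = 55/1 = 55, a_1 = floor((33 + 33)/55) = 1.
  m_2 = 55*1 - 33 = 22, d_2 = (1144 - 22^2)/55 = 660/55 = 12, a_2 = floor((33 + 22)/12) = 4.
  m_3 = 12*4 - 22 = 26, d_3 = (1144 - 26^2)/12 = 468/12 = 39, a_3 = floor((33 + 26)/39) = 1.
  m_4 = 39*1 - 26 = 13, d_4 = (1144 - 13^2)/39 = 975/39 = 25, a_4 = floor((33 + 13)/25) = 1.
  m_5 = 25*1 - 13 = 12, d_5 = (1144 - 12^2)/25 = 1000/25 = 40, a_5 = floor((33 + 12)/40) = 1.
  m_6 = 40*1 - 12 = 28, d_6 = (1144 - 28^2)/40 = 360/40 = 9, a_6 = floor((33 + 28)/9) = 6.
  m_7 = 9*6 - 28 = 26, d_7 = (1144 - 26^2)/9 = 468/9 = 52, a_7 = floor((33 + 26)/52) = 1.
  m_8 = 52*1 - 26 = 26, d_8 = (1144 - 26^2)/52 = 468/52 = 9, a_8 = floor((33 + 26)/9) = 6.
  m_9 = 9*6 - 26 = 28, d_9 = (1144 - 28^2)/9 = 360/9 = 40, a_9 = floor((33 + 28)/40) = 1.
  m_10 = 40*1 - 28 = 12, d_10 = (1144 - 12^2)/40 = 1000/40 = 25, a_10 = floor((33 + 12)/25) = 1.
  m_11 = 25*1 - 12 = 13, d_11 = (1144 - 13^2)/25 = 975/25 = 39, a_11 = floor((33 + 13)/39) = 1.
  m_12 = 39*1 - 13 = 26, d_12 = (1144 - 26^2)/39 = 468/39 = 12, a_12 = floor((33 + 26)/12) = 4.
  m_13 = 12*4 - 26 = 22, d_13 = (1144 - 22^2)/12 = 660/12 = 55, a_13 = floor((33 + 22)/55) = 1.
  m_14 = 55*1 - 22 = 33, d_14 = (1144 - 33^2)/55 = 55/55 = 1, a_14 = floor((33 + 33)/1) = 66.
  m_15 = 1*66 - 33 = 33, d_15 = (1144 - 33^2)/1 = 55/1 = 55: (m_15, d_15) = (m_1, d_1) = (33, 55), so from here the quotients repeat a_1, ..., a_14; the period length is 14.
So sqrt(1144) = [33; (1, 4, 1, 1, 1, 6, 1, 6, 1, 1, 1, 4, 1, 66)] with period length k = 14.
k is even, so the fundamental solution of x^2 - 1144y^2 = 1 is (p_{k-1}, q_{k-1}) = (p_13, q_13); compute convergents through index 13.
Convergents (p_i = a_i*p_{i-1} + p_{i-2}, q_i = a_i*q_{i-1} + q_{i-2} with p_{-2}=0, p_{-1}=1, q_{-2}=1, q_{-1}=0):
  i=0: a_0=33, p_0 = 33*1 + 0 = 33, q_0 = 33*0 + 1 = 1.
  i=1: a_1=1, p_1 = 1*33 + 1 = 34, q_1 = 1*1 + 0 = 1.
  i=2: a_2=4, p_2 = 4*34 + 33 = 169, q_2 = 4*1 + 1 = 5.
  i=3: a_3=1, p_3 = 1*169 + 34 = 203, q_3 = 1*5 + 1 = 6.
  i=4: a_4=1, p_4 = 1*203 + 169 = 372, q_4 = 1*6 + 5 = 11.
  i=5: a_5=1, p_5 = 1*372 + 203 = 575, q_5 = 1*11 + 6 = 17.
  i=6: a_6=6, p_6 = 6*575 + 372 = 3822, q_6 = 6*17 + 11 = 113.
  i=7: a_7=1, p_7 = 1*3822 + 575 = 4397, q_7 = 1*113 + 17 = 130.
  i=8: a_8=6, p_8 = 6*4397 + 3822 = 30204, q_8 = 6*130 + 113 = 893.
  i=9: a_9=1, p_9 = 1*30204 + 4397 = 34601, q_9 = 1*893 + 130 = 1023.
  i=10: a_10=1, p_10 = 1*34601 + 30204 = 64805, q_10 = 1*1023 + 893 = 1916.
  i=11: a_11=1, p_11 = 1*64805 + 34601 = 99406, q_11 = 1*1916 + 1023 = 2939.
  i=12: a_12=4, p_12 = 4*99406 + 64805 = 462429, q_12 = 4*2939 + 1916 = 13672.
  i=13: a_13=1, p_13 = 1*462429 + 99406 = 561835, q_13 = 1*13672 + 2939 = 16611.
Check: 561835^2 - 1144*16611^2 = 315658567225 - 315658567224 = 1, so (x, y) = (561835, 16611) solves the equation, and by the theorem it is the least positive solution.

(x, y) = (561835, 16611)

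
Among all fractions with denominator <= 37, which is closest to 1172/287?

Expand x = 1172/287 as a continued fraction with the Euclidean algorithm:
  1172 = 4*287 + 24, so a_0 = 4.
  287 = 11*24 + 23, so a_1 = 11.
  24 = 1*23 + 1, so a_2 = 1.
  23 = 23*1 + 0, so a_3 = 23.
so x = [4; 11, 1, 23].
Convergents (p_i = a_i*p_{i-1} + p_{i-2}, q_i = a_i*q_{i-1} + q_{i-2} with p_{-2}=0, p_{-1}=1, q_{-2}=1, q_{-1}=0), until the denominator exceeds 37:
  i=0: a_0=4, p_0 = 4*1 + 0 = 4, q_0 = 4*0 + 1 = 1.
  i=1: a_1=11, p_1 = 11*4 + 1 = 45, q_1 = 11*1 + 0 = 11.
  i=2: a_2=1, p_2 = 1*45 + 4 = 49, q_2 = 1*11 + 1 = 12.
  i=3: a_3=23, p_3 = 23*49 + 45 = 1172, q_3 = 23*12 + 11 = 287.
q_3 = 287 > 37, so the last convergent with denominator <= 37 is p_2/q_2 = 49/12.
The closest fraction with denominator <= 37 is either p_2/q_2 or the intermediate fraction (k*p_2 + p_1)/(k*q_2 + q_1) with the largest k >= 1 whose denominator stays <= 37; these approach x as k grows, and every other convergent or intermediate fraction in range is farther away.
Largest k: floor((37 - q_1)/q_2) = floor((37 - 11)/12) = 2.
That gives (2*49 + 45)/(2*12 + 11) = 143/35.
Compare the errors: |x - 49/12| = |1172*12 - 49*287|/(287*12) = 1/3444, and |x - 143/35| = |1172*35 - 143*287|/(287*35) = 21/10045.
Cross-multiplying, 1*10045 = 10045 < 72324 = 21*3444, so 1/3444 is smaller: the convergent 49/12 is closer to x than 143/35.

49/12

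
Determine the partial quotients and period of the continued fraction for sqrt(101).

[10; (20)]

Write x_i = (sqrt(101) + m_i)/d_i with (m_0, d_0) = (0, 1). a_0 = floor(sqrt(101)) = 10, since 10^2 = 100 <= 101 < 121 = 11^2.
Iterate m_{i+1} = d_i*a_i - m_i, d_{i+1} = (101 - m_{i+1}^2)/d_i, a_{i+1} = floor((a_0 + m_{i+1})/d_{i+1}):
  m_1 = 1*10 - 0 = 10, d_1 = (101 - 10^2)/1 = 1/1 = 1, a_1 = floor((10 + 10)/1) = 20.
  m_2 = 1*20 - 10 = 10, d_2 = (101 - 10^2)/1 = 1/1 = 1: (m_2, d_2) = (m_1, d_1) = (10, 1), so from here the quotient a_1 repeats; the period length is 1.
Hence the expansion of sqrt(101) is a_0 = 10 followed by the repeating block 20 (period 1).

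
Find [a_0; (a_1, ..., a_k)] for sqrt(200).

Write x_i = (sqrt(200) + m_i)/d_i with (m_0, d_0) = (0, 1). a_0 = floor(sqrt(200)) = 14, since 14^2 = 196 <= 200 < 225 = 15^2.
Iterate m_{i+1} = d_i*a_i - m_i, d_{i+1} = (200 - m_{i+1}^2)/d_i, a_{i+1} = floor((a_0 + m_{i+1})/d_{i+1}):
  m_1 = 1*14 - 0 = 14, d_1 = (200 - 14^2)/1 = 4/1 = 4, a_1 = floor((14 + 14)/4) = 7.
  m_2 = 4*7 - 14 = 14, d_2 = (200 - 14^2)/4 = 4/4 = 1, a_2 = floor((14 + 14)/1) = 28.
  m_3 = 1*28 - 14 = 14, d_3 = (200 - 14^2)/1 = 4/1 = 4: (m_3, d_3) = (m_1, d_1) = (14, 4), so from here the quotients repeat a_1, a_2; the period length is 2.
Hence the expansion of sqrt(200) is a_0 = 14 followed by the repeating block 7, 28 (period 2).

[14; (7, 28)]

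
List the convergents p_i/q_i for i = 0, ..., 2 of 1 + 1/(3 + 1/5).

Using the convergent recurrence p_i = a_i*p_{i-1} + p_{i-2}, q_i = a_i*q_{i-1} + q_{i-2} with p_{-2}=0, p_{-1}=1, q_{-2}=1, q_{-1}=0:
  i=0: a_0=1, p_0 = 1*1 + 0 = 1, q_0 = 1*0 + 1 = 1.
  i=1: a_1=3, p_1 = 3*1 + 1 = 4, q_1 = 3*1 + 0 = 3.
  i=2: a_2=5, p_2 = 5*4 + 1 = 21, q_2 = 5*3 + 1 = 16.

1/1, 4/3, 21/16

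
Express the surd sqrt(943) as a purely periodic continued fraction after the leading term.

Write x_i = (sqrt(943) + m_i)/d_i with (m_0, d_0) = (0, 1). a_0 = floor(sqrt(943)) = 30, since 30^2 = 900 <= 943 < 961 = 31^2.
Iterate m_{i+1} = d_i*a_i - m_i, d_{i+1} = (943 - m_{i+1}^2)/d_i, a_{i+1} = floor((a_0 + m_{i+1})/d_{i+1}):
  m_1 = 1*30 - 0 = 30, d_1 = (943 - 30^2)/1 = 43/1 = 43, a_1 = floor((30 + 30)/43) = 1.
  m_2 = 43*1 - 30 = 13, d_2 = (943 - 13^2)/43 = 774/43 = 18, a_2 = floor((30 + 13)/18) = 2.
  m_3 = 18*2 - 13 = 23, d_3 = (943 - 23^2)/18 = 414/18 = 23, a_3 = floor((30 + 23)/23) = 2.
  m_4 = 23*2 - 23 = 23, d_4 = (943 - 23^2)/23 = 414/23 = 18, a_4 = floor((30 + 23)/18) = 2.
  m_5 = 18*2 - 23 = 13, d_5 = (943 - 13^2)/18 = 774/18 = 43, a_5 = floor((30 + 13)/43) = 1.
  m_6 = 43*1 - 13 = 30, d_6 = (943 - 30^2)/43 = 43/43 = 1, a_6 = floor((30 + 30)/1) = 60.
  m_7 = 1*60 - 30 = 30, d_7 = (943 - 30^2)/1 = 43/1 = 43: (m_7, d_7) = (m_1, d_1) = (30, 43), so from here the quotients repeat a_1, ..., a_6; the period length is 6.
Hence the expansion of sqrt(943) is a_0 = 30 followed by the repeating block 1, 2, 2, 2, 1, 60 (period 6).

[30; (1, 2, 2, 2, 1, 60)]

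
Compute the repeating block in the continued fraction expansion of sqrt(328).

[18; (9, 36)]

Write x_i = (sqrt(328) + m_i)/d_i with (m_0, d_0) = (0, 1). a_0 = floor(sqrt(328)) = 18, since 18^2 = 324 <= 328 < 361 = 19^2.
Iterate m_{i+1} = d_i*a_i - m_i, d_{i+1} = (328 - m_{i+1}^2)/d_i, a_{i+1} = floor((a_0 + m_{i+1})/d_{i+1}):
  m_1 = 1*18 - 0 = 18, d_1 = (328 - 18^2)/1 = 4/1 = 4, a_1 = floor((18 + 18)/4) = 9.
  m_2 = 4*9 - 18 = 18, d_2 = (328 - 18^2)/4 = 4/4 = 1, a_2 = floor((18 + 18)/1) = 36.
  m_3 = 1*36 - 18 = 18, d_3 = (328 - 18^2)/1 = 4/1 = 4: (m_3, d_3) = (m_1, d_1) = (18, 4), so from here the quotients repeat a_1, a_2; the period length is 2.
Hence the expansion of sqrt(328) is a_0 = 18 followed by the repeating block 9, 36 (period 2).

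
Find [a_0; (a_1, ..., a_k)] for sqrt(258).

[16; (16, 32)]

Write x_i = (sqrt(258) + m_i)/d_i with (m_0, d_0) = (0, 1). a_0 = floor(sqrt(258)) = 16, since 16^2 = 256 <= 258 < 289 = 17^2.
Iterate m_{i+1} = d_i*a_i - m_i, d_{i+1} = (258 - m_{i+1}^2)/d_i, a_{i+1} = floor((a_0 + m_{i+1})/d_{i+1}):
  m_1 = 1*16 - 0 = 16, d_1 = (258 - 16^2)/1 = 2/1 = 2, a_1 = floor((16 + 16)/2) = 16.
  m_2 = 2*16 - 16 = 16, d_2 = (258 - 16^2)/2 = 2/2 = 1, a_2 = floor((16 + 16)/1) = 32.
  m_3 = 1*32 - 16 = 16, d_3 = (258 - 16^2)/1 = 2/1 = 2: (m_3, d_3) = (m_1, d_1) = (16, 2), so from here the quotients repeat a_1, a_2; the period length is 2.
Hence the expansion of sqrt(258) is a_0 = 16 followed by the repeating block 16, 32 (period 2).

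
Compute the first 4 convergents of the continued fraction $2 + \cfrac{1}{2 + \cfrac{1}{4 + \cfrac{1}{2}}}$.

Using the convergent recurrence p_i = a_i*p_{i-1} + p_{i-2}, q_i = a_i*q_{i-1} + q_{i-2} with p_{-2}=0, p_{-1}=1, q_{-2}=1, q_{-1}=0:
  i=0: a_0=2, p_0 = 2*1 + 0 = 2, q_0 = 2*0 + 1 = 1.
  i=1: a_1=2, p_1 = 2*2 + 1 = 5, q_1 = 2*1 + 0 = 2.
  i=2: a_2=4, p_2 = 4*5 + 2 = 22, q_2 = 4*2 + 1 = 9.
  i=3: a_3=2, p_3 = 2*22 + 5 = 49, q_3 = 2*9 + 2 = 20.

2/1, 5/2, 22/9, 49/20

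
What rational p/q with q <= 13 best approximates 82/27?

3/1

Expand x = 82/27 as a continued fraction with the Euclidean algorithm:
  82 = 3*27 + 1, so a_0 = 3.
  27 = 27*1 + 0, so a_1 = 27.
so x = [3; 27].
Convergents (p_i = a_i*p_{i-1} + p_{i-2}, q_i = a_i*q_{i-1} + q_{i-2} with p_{-2}=0, p_{-1}=1, q_{-2}=1, q_{-1}=0), until the denominator exceeds 13:
  i=0: a_0=3, p_0 = 3*1 + 0 = 3, q_0 = 3*0 + 1 = 1.
  i=1: a_1=27, p_1 = 27*3 + 1 = 82, q_1 = 27*1 + 0 = 27.
q_1 = 27 > 13, so the last convergent with denominator <= 13 is p_0/q_0 = 3/1.
The closest fraction with denominator <= 13 is either p_0/q_0 or the intermediate fraction (k*p_0 + p_{-1})/(k*q_0 + q_{-1}) with the largest k >= 1 whose denominator stays <= 13; these approach x as k grows, and every other convergent or intermediate fraction in range is farther away.
Largest k: floor((13 - q_{-1})/q_0) = floor((13 - 0)/1) = 13 (using the seeds p_{-1} = 1, q_{-1} = 0).
That gives (13*3 + 1)/(13*1 + 0) = 40/13.
Compare the errors: |x - 3/1| = |82*1 - 3*27|/(27*1) = 1/27, and |x - 40/13| = |82*13 - 40*27|/(27*13) = 14/351.
Cross-multiplying, 1*351 = 351 < 378 = 14*27, so 1/27 is smaller: the convergent 3/1 is closer to x than 40/13.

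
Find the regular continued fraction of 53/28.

[1; 1, 8, 3]

Run the Euclidean algorithm on 53 and 28; the successive quotients are the partial quotients a_0, a_1, ... (each step inverts the fractional part left over by the previous one):
  53 = 1*28 + 25, so a_0 = 1.
  28 = 1*25 + 3, so a_1 = 1.
  25 = 8*3 + 1, so a_2 = 8.
  3 = 3*1 + 0, so a_3 = 3.
The remainder reaches 0 after 4 divisions, so the expansion has 4 partial quotients, read off in order.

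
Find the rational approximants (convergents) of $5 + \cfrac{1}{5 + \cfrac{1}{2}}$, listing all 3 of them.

5/1, 26/5, 57/11

Using the convergent recurrence p_i = a_i*p_{i-1} + p_{i-2}, q_i = a_i*q_{i-1} + q_{i-2} with p_{-2}=0, p_{-1}=1, q_{-2}=1, q_{-1}=0:
  i=0: a_0=5, p_0 = 5*1 + 0 = 5, q_0 = 5*0 + 1 = 1.
  i=1: a_1=5, p_1 = 5*5 + 1 = 26, q_1 = 5*1 + 0 = 5.
  i=2: a_2=2, p_2 = 2*26 + 5 = 57, q_2 = 2*5 + 1 = 11.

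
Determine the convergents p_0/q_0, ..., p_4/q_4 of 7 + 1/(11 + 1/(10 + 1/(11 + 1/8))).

Using the convergent recurrence p_i = a_i*p_{i-1} + p_{i-2}, q_i = a_i*q_{i-1} + q_{i-2} with p_{-2}=0, p_{-1}=1, q_{-2}=1, q_{-1}=0:
  i=0: a_0=7, p_0 = 7*1 + 0 = 7, q_0 = 7*0 + 1 = 1.
  i=1: a_1=11, p_1 = 11*7 + 1 = 78, q_1 = 11*1 + 0 = 11.
  i=2: a_2=10, p_2 = 10*78 + 7 = 787, q_2 = 10*11 + 1 = 111.
  i=3: a_3=11, p_3 = 11*787 + 78 = 8735, q_3 = 11*111 + 11 = 1232.
  i=4: a_4=8, p_4 = 8*8735 + 787 = 70667, q_4 = 8*1232 + 111 = 9967.

7/1, 78/11, 787/111, 8735/1232, 70667/9967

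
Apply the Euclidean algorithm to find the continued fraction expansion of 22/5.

[4; 2, 2]

Run the Euclidean algorithm on 22 and 5; the successive quotients are the partial quotients a_0, a_1, ... (each step inverts the fractional part left over by the previous one):
  22 = 4*5 + 2, so a_0 = 4.
  5 = 2*2 + 1, so a_1 = 2.
  2 = 2*1 + 0, so a_2 = 2.
The remainder reaches 0 after 3 divisions, so the expansion has 3 partial quotients, read off in order.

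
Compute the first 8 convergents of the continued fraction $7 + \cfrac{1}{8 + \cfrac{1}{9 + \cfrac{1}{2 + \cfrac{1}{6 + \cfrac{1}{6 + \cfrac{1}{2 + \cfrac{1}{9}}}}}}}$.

Using the convergent recurrence p_i = a_i*p_{i-1} + p_{i-2}, q_i = a_i*q_{i-1} + q_{i-2} with p_{-2}=0, p_{-1}=1, q_{-2}=1, q_{-1}=0:
  i=0: a_0=7, p_0 = 7*1 + 0 = 7, q_0 = 7*0 + 1 = 1.
  i=1: a_1=8, p_1 = 8*7 + 1 = 57, q_1 = 8*1 + 0 = 8.
  i=2: a_2=9, p_2 = 9*57 + 7 = 520, q_2 = 9*8 + 1 = 73.
  i=3: a_3=2, p_3 = 2*520 + 57 = 1097, q_3 = 2*73 + 8 = 154.
  i=4: a_4=6, p_4 = 6*1097 + 520 = 7102, q_4 = 6*154 + 73 = 997.
  i=5: a_5=6, p_5 = 6*7102 + 1097 = 43709, q_5 = 6*997 + 154 = 6136.
  i=6: a_6=2, p_6 = 2*43709 + 7102 = 94520, q_6 = 2*6136 + 997 = 13269.
  i=7: a_7=9, p_7 = 9*94520 + 43709 = 894389, q_7 = 9*13269 + 6136 = 125557.

7/1, 57/8, 520/73, 1097/154, 7102/997, 43709/6136, 94520/13269, 894389/125557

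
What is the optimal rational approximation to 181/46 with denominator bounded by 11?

43/11

Expand x = 181/46 as a continued fraction with the Euclidean algorithm:
  181 = 3*46 + 43, so a_0 = 3.
  46 = 1*43 + 3, so a_1 = 1.
  43 = 14*3 + 1, so a_2 = 14.
  3 = 3*1 + 0, so a_3 = 3.
so x = [3; 1, 14, 3].
Convergents (p_i = a_i*p_{i-1} + p_{i-2}, q_i = a_i*q_{i-1} + q_{i-2} with p_{-2}=0, p_{-1}=1, q_{-2}=1, q_{-1}=0), until the denominator exceeds 11:
  i=0: a_0=3, p_0 = 3*1 + 0 = 3, q_0 = 3*0 + 1 = 1.
  i=1: a_1=1, p_1 = 1*3 + 1 = 4, q_1 = 1*1 + 0 = 1.
  i=2: a_2=14, p_2 = 14*4 + 3 = 59, q_2 = 14*1 + 1 = 15.
q_2 = 15 > 11, so the last convergent with denominator <= 11 is p_1/q_1 = 4/1.
The closest fraction with denominator <= 11 is either p_1/q_1 or the intermediate fraction (k*p_1 + p_0)/(k*q_1 + q_0) with the largest k >= 1 whose denominator stays <= 11; these approach x as k grows, and every other convergent or intermediate fraction in range is farther away.
Largest k: floor((11 - q_0)/q_1) = floor((11 - 1)/1) = 10.
That gives (10*4 + 3)/(10*1 + 1) = 43/11.
Compare the errors: |x - 4/1| = |181*1 - 4*46|/(46*1) = 3/46, and |x - 43/11| = |181*11 - 43*46|/(46*11) = 13/506.
Cross-multiplying, 13*46 = 598 < 1518 = 3*506, so 13/506 is smaller: the intermediate fraction 43/11 is closer to x than 4/1.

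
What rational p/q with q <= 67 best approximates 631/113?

363/65

Expand x = 631/113 as a continued fraction with the Euclidean algorithm:
  631 = 5*113 + 66, so a_0 = 5.
  113 = 1*66 + 47, so a_1 = 1.
  66 = 1*47 + 19, so a_2 = 1.
  47 = 2*19 + 9, so a_3 = 2.
  19 = 2*9 + 1, so a_4 = 2.
  9 = 9*1 + 0, so a_5 = 9.
so x = [5; 1, 1, 2, 2, 9].
Convergents (p_i = a_i*p_{i-1} + p_{i-2}, q_i = a_i*q_{i-1} + q_{i-2} with p_{-2}=0, p_{-1}=1, q_{-2}=1, q_{-1}=0), until the denominator exceeds 67:
  i=0: a_0=5, p_0 = 5*1 + 0 = 5, q_0 = 5*0 + 1 = 1.
  i=1: a_1=1, p_1 = 1*5 + 1 = 6, q_1 = 1*1 + 0 = 1.
  i=2: a_2=1, p_2 = 1*6 + 5 = 11, q_2 = 1*1 + 1 = 2.
  i=3: a_3=2, p_3 = 2*11 + 6 = 28, q_3 = 2*2 + 1 = 5.
  i=4: a_4=2, p_4 = 2*28 + 11 = 67, q_4 = 2*5 + 2 = 12.
  i=5: a_5=9, p_5 = 9*67 + 28 = 631, q_5 = 9*12 + 5 = 113.
q_5 = 113 > 67, so the last convergent with denominator <= 67 is p_4/q_4 = 67/12.
The closest fraction with denominator <= 67 is either p_4/q_4 or the intermediate fraction (k*p_4 + p_3)/(k*q_4 + q_3) with the largest k >= 1 whose denominator stays <= 67; these approach x as k grows, and every other convergent or intermediate fraction in range is farther away.
Largest k: floor((67 - q_3)/q_4) = floor((67 - 5)/12) = 5.
That gives (5*67 + 28)/(5*12 + 5) = 363/65.
Compare the errors: |x - 67/12| = |631*12 - 67*113|/(113*12) = 1/1356, and |x - 363/65| = |631*65 - 363*113|/(113*65) = 4/7345.
Cross-multiplying, 4*1356 = 5424 < 7345 = 1*7345, so 4/7345 is smaller: the intermediate fraction 363/65 is closer to x than 67/12.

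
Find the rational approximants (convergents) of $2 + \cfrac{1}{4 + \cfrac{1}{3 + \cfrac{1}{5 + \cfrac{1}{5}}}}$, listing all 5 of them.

Using the convergent recurrence p_i = a_i*p_{i-1} + p_{i-2}, q_i = a_i*q_{i-1} + q_{i-2} with p_{-2}=0, p_{-1}=1, q_{-2}=1, q_{-1}=0:
  i=0: a_0=2, p_0 = 2*1 + 0 = 2, q_0 = 2*0 + 1 = 1.
  i=1: a_1=4, p_1 = 4*2 + 1 = 9, q_1 = 4*1 + 0 = 4.
  i=2: a_2=3, p_2 = 3*9 + 2 = 29, q_2 = 3*4 + 1 = 13.
  i=3: a_3=5, p_3 = 5*29 + 9 = 154, q_3 = 5*13 + 4 = 69.
  i=4: a_4=5, p_4 = 5*154 + 29 = 799, q_4 = 5*69 + 13 = 358.

2/1, 9/4, 29/13, 154/69, 799/358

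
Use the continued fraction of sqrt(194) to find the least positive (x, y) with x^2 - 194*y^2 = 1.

(x, y) = (195, 14)

First expand sqrt(194) as a continued fraction. With x_i = (sqrt(194) + m_i)/d_i and (m_0, d_0) = (0, 1): a_0 = floor(sqrt(194)) = 13, since 13^2 = 169 <= 194 < 196 = 14^2.
Iterate m_{i+1} = d_i*a_i - m_i, d_{i+1} = (194 - m_{i+1}^2)/d_i, a_{i+1} = floor((a_0 + m_{i+1})/d_{i+1}):
  m_1 = 1*13 - 0 = 13, d_1 = (194 - 13^2)/1 = 25/1 = 25, a_1 = floor((13 + 13)/25) = 1.
  m_2 = 25*1 - 13 = 12, d_2 = (194 - 12^2)/25 = 50/25 = 2, a_2 = floor((13 + 12)/2) = 12.
  m_3 = 2*12 - 12 = 12, d_3 = (194 - 12^2)/2 = 50/2 = 25, a_3 = floor((13 + 12)/25) = 1.
  m_4 = 25*1 - 12 = 13, d_4 = (194 - 13^2)/25 = 25/25 = 1, a_4 = floor((13 + 13)/1) = 26.
  m_5 = 1*26 - 13 = 13, d_5 = (194 - 13^2)/1 = 25/1 = 25: (m_5, d_5) = (m_1, d_1) = (13, 25), so from here the quotients repeat a_1, ..., a_4; the period length is 4.
So sqrt(194) = [13; (1, 12, 1, 26)] with period length k = 4.
k is even, so the fundamental solution of x^2 - 194y^2 = 1 is (p_{k-1}, q_{k-1}) = (p_3, q_3); compute convergents through index 3.
Convergents (p_i = a_i*p_{i-1} + p_{i-2}, q_i = a_i*q_{i-1} + q_{i-2} with p_{-2}=0, p_{-1}=1, q_{-2}=1, q_{-1}=0):
  i=0: a_0=13, p_0 = 13*1 + 0 = 13, q_0 = 13*0 + 1 = 1.
  i=1: a_1=1, p_1 = 1*13 + 1 = 14, q_1 = 1*1 + 0 = 1.
  i=2: a_2=12, p_2 = 12*14 + 13 = 181, q_2 = 12*1 + 1 = 13.
  i=3: a_3=1, p_3 = 1*181 + 14 = 195, q_3 = 1*13 + 1 = 14.
Check: 195^2 - 194*14^2 = 38025 - 38024 = 1, so (x, y) = (195, 14) solves the equation, and by the theorem it is the least positive solution.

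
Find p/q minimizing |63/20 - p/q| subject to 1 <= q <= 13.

41/13

Expand x = 63/20 as a continued fraction with the Euclidean algorithm:
  63 = 3*20 + 3, so a_0 = 3.
  20 = 6*3 + 2, so a_1 = 6.
  3 = 1*2 + 1, so a_2 = 1.
  2 = 2*1 + 0, so a_3 = 2.
so x = [3; 6, 1, 2].
Convergents (p_i = a_i*p_{i-1} + p_{i-2}, q_i = a_i*q_{i-1} + q_{i-2} with p_{-2}=0, p_{-1}=1, q_{-2}=1, q_{-1}=0), until the denominator exceeds 13:
  i=0: a_0=3, p_0 = 3*1 + 0 = 3, q_0 = 3*0 + 1 = 1.
  i=1: a_1=6, p_1 = 6*3 + 1 = 19, q_1 = 6*1 + 0 = 6.
  i=2: a_2=1, p_2 = 1*19 + 3 = 22, q_2 = 1*6 + 1 = 7.
  i=3: a_3=2, p_3 = 2*22 + 19 = 63, q_3 = 2*7 + 6 = 20.
q_3 = 20 > 13, so the last convergent with denominator <= 13 is p_2/q_2 = 22/7.
The closest fraction with denominator <= 13 is either p_2/q_2 or the intermediate fraction (k*p_2 + p_1)/(k*q_2 + q_1) with the largest k >= 1 whose denominator stays <= 13; these approach x as k grows, and every other convergent or intermediate fraction in range is farther away.
Largest k: floor((13 - q_1)/q_2) = floor((13 - 6)/7) = 1.
That gives (1*22 + 19)/(1*7 + 6) = 41/13.
Compare the errors: |x - 22/7| = |63*7 - 22*20|/(20*7) = 1/140, and |x - 41/13| = |63*13 - 41*20|/(20*13) = 1/260.
Cross-multiplying, 1*140 = 140 < 260 = 1*260, so 1/260 is smaller: the intermediate fraction 41/13 is closer to x than 22/7.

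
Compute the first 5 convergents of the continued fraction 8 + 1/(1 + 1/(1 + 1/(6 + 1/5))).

8/1, 9/1, 17/2, 111/13, 572/67

Using the convergent recurrence p_i = a_i*p_{i-1} + p_{i-2}, q_i = a_i*q_{i-1} + q_{i-2} with p_{-2}=0, p_{-1}=1, q_{-2}=1, q_{-1}=0:
  i=0: a_0=8, p_0 = 8*1 + 0 = 8, q_0 = 8*0 + 1 = 1.
  i=1: a_1=1, p_1 = 1*8 + 1 = 9, q_1 = 1*1 + 0 = 1.
  i=2: a_2=1, p_2 = 1*9 + 8 = 17, q_2 = 1*1 + 1 = 2.
  i=3: a_3=6, p_3 = 6*17 + 9 = 111, q_3 = 6*2 + 1 = 13.
  i=4: a_4=5, p_4 = 5*111 + 17 = 572, q_4 = 5*13 + 2 = 67.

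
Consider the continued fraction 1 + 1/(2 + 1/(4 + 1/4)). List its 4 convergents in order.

1/1, 3/2, 13/9, 55/38

Using the convergent recurrence p_i = a_i*p_{i-1} + p_{i-2}, q_i = a_i*q_{i-1} + q_{i-2} with p_{-2}=0, p_{-1}=1, q_{-2}=1, q_{-1}=0:
  i=0: a_0=1, p_0 = 1*1 + 0 = 1, q_0 = 1*0 + 1 = 1.
  i=1: a_1=2, p_1 = 2*1 + 1 = 3, q_1 = 2*1 + 0 = 2.
  i=2: a_2=4, p_2 = 4*3 + 1 = 13, q_2 = 4*2 + 1 = 9.
  i=3: a_3=4, p_3 = 4*13 + 3 = 55, q_3 = 4*9 + 2 = 38.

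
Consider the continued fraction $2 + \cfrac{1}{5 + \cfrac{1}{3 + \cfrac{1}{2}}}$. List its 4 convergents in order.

Using the convergent recurrence p_i = a_i*p_{i-1} + p_{i-2}, q_i = a_i*q_{i-1} + q_{i-2} with p_{-2}=0, p_{-1}=1, q_{-2}=1, q_{-1}=0:
  i=0: a_0=2, p_0 = 2*1 + 0 = 2, q_0 = 2*0 + 1 = 1.
  i=1: a_1=5, p_1 = 5*2 + 1 = 11, q_1 = 5*1 + 0 = 5.
  i=2: a_2=3, p_2 = 3*11 + 2 = 35, q_2 = 3*5 + 1 = 16.
  i=3: a_3=2, p_3 = 2*35 + 11 = 81, q_3 = 2*16 + 5 = 37.

2/1, 11/5, 35/16, 81/37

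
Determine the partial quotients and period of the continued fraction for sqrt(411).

[20; (3, 1, 1, 1, 19, 1, 1, 1, 3, 40)]

Write x_i = (sqrt(411) + m_i)/d_i with (m_0, d_0) = (0, 1). a_0 = floor(sqrt(411)) = 20, since 20^2 = 400 <= 411 < 441 = 21^2.
Iterate m_{i+1} = d_i*a_i - m_i, d_{i+1} = (411 - m_{i+1}^2)/d_i, a_{i+1} = floor((a_0 + m_{i+1})/d_{i+1}):
  m_1 = 1*20 - 0 = 20, d_1 = (411 - 20^2)/1 = 11/1 = 11, a_1 = floor((20 + 20)/11) = 3.
  m_2 = 11*3 - 20 = 13, d_2 = (411 - 13^2)/11 = 242/11 = 22, a_2 = floor((20 + 13)/22) = 1.
  m_3 = 22*1 - 13 = 9, d_3 = (411 - 9^2)/22 = 330/22 = 15, a_3 = floor((20 + 9)/15) = 1.
  m_4 = 15*1 - 9 = 6, d_4 = (411 - 6^2)/15 = 375/15 = 25, a_4 = floor((20 + 6)/25) = 1.
  m_5 = 25*1 - 6 = 19, d_5 = (411 - 19^2)/25 = 50/25 = 2, a_5 = floor((20 + 19)/2) = 19.
  m_6 = 2*19 - 19 = 19, d_6 = (411 - 19^2)/2 = 50/2 = 25, a_6 = floor((20 + 19)/25) = 1.
  m_7 = 25*1 - 19 = 6, d_7 = (411 - 6^2)/25 = 375/25 = 15, a_7 = floor((20 + 6)/15) = 1.
  m_8 = 15*1 - 6 = 9, d_8 = (411 - 9^2)/15 = 330/15 = 22, a_8 = floor((20 + 9)/22) = 1.
  m_9 = 22*1 - 9 = 13, d_9 = (411 - 13^2)/22 = 242/22 = 11, a_9 = floor((20 + 13)/11) = 3.
  m_10 = 11*3 - 13 = 20, d_10 = (411 - 20^2)/11 = 11/11 = 1, a_10 = floor((20 + 20)/1) = 40.
  m_11 = 1*40 - 20 = 20, d_11 = (411 - 20^2)/1 = 11/1 = 11: (m_11, d_11) = (m_1, d_1) = (20, 11), so from here the quotients repeat a_1, ..., a_10; the period length is 10.
Hence the expansion of sqrt(411) is a_0 = 20 followed by the repeating block 3, 1, 1, 1, 19, 1, 1, 1, 3, 40 (period 10).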